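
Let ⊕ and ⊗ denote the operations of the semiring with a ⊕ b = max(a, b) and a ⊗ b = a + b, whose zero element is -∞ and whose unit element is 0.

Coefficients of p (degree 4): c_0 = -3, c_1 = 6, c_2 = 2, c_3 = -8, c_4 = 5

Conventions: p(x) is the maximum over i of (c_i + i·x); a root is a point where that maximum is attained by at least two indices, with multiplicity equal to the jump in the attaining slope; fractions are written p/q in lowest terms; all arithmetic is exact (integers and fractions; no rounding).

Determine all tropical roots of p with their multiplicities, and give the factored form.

hull edge (i=0, c=-3) to (i=1, c=6): slope 9, span 1
hull edge (i=1, c=6) to (i=4, c=5): slope -1/3, span 3
Factored form: p(x) = 5 ⊗ (x ⊕ (-9)) ⊗ (x ⊕ 1/3) ⊗ (x ⊕ 1/3) ⊗ (x ⊕ 1/3)
Answer: roots = -9 (mult 1), 1/3 (mult 3)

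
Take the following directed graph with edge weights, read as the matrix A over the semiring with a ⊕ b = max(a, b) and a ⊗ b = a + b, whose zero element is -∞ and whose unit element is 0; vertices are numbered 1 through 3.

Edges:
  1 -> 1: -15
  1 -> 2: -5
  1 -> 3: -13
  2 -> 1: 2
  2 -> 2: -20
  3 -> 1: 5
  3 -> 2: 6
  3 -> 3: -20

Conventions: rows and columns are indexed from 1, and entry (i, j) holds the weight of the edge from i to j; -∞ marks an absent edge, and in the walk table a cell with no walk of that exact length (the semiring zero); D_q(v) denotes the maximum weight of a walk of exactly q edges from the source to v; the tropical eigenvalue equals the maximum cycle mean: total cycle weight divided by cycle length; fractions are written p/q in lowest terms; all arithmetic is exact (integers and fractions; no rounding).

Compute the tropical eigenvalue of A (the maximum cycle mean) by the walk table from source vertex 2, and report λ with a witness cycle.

q=0: [-∞, 0, -∞]
q=1: [2, -20, -∞]
q=2: [-13, -3, -11]
q=3: [-1, -5, -26]
Optimal cycle mean attained by: cycle 1->2->1, total (-5) + 2, length 2.
Answer: λ = -3/2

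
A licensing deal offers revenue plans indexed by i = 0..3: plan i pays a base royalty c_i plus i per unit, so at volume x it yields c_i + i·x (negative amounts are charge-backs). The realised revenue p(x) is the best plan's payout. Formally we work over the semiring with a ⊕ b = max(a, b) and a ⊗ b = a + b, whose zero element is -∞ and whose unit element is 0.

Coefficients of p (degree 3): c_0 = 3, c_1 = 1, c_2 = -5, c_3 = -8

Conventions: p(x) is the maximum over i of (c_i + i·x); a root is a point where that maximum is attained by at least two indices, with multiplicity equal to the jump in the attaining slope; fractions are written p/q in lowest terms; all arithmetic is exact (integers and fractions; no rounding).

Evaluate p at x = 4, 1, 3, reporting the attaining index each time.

p(4) = max(3+0·4=3, 1+1·4=5, -5+2·4=3, -8+3·4=4) = 5 (attained by i=1)
p(1) = max(3+0·1=3, 1+1·1=2, -5+2·1=-3, -8+3·1=-5) = 3 (attained by i=0)
p(3) = max(3+0·3=3, 1+1·3=4, -5+2·3=1, -8+3·3=1) = 4 (attained by i=1)
Answer: p(4) = 5; p(1) = 3; p(3) = 4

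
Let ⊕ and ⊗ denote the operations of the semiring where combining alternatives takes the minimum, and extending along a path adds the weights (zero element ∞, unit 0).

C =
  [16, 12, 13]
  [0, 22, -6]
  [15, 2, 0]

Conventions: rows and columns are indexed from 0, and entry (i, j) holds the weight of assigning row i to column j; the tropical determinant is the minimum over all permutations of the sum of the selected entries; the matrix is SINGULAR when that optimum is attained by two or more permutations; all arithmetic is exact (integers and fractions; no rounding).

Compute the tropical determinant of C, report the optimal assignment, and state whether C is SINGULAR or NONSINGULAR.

σ = (0, 1, 2): 16 + 22 + 0 = 38
σ = (0, 2, 1): 16 + (-6) + 2 = 12
σ = (1, 0, 2): 12 + 0 + 0 = 12
σ = (1, 2, 0): 12 + (-6) + 15 = 21
σ = (2, 0, 1): 13 + 0 + 2 = 15
σ = (2, 1, 0): 13 + 22 + 15 = 50
Optimal value attained by: σ = (0, 2, 1).
Answer: det⊕(C) = 12; verdict: SINGULAR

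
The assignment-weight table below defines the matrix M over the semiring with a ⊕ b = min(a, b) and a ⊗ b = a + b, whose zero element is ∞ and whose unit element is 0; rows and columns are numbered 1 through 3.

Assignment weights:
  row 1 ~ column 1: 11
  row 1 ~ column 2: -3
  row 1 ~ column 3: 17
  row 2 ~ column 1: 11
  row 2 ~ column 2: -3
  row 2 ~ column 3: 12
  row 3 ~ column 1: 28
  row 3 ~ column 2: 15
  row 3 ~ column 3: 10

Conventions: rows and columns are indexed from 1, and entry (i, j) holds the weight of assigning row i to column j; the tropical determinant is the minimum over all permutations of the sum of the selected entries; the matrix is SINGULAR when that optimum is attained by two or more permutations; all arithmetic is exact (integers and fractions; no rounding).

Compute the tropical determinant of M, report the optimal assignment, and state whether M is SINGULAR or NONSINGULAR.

σ = (1, 2, 3): 11 + (-3) + 10 = 18
σ = (1, 3, 2): 11 + 12 + 15 = 38
σ = (2, 1, 3): (-3) + 11 + 10 = 18
σ = (2, 3, 1): (-3) + 12 + 28 = 37
σ = (3, 1, 2): 17 + 11 + 15 = 43
σ = (3, 2, 1): 17 + (-3) + 28 = 42
Optimal value attained by: σ = (1, 2, 3).
Answer: det⊕(M) = 18; verdict: SINGULAR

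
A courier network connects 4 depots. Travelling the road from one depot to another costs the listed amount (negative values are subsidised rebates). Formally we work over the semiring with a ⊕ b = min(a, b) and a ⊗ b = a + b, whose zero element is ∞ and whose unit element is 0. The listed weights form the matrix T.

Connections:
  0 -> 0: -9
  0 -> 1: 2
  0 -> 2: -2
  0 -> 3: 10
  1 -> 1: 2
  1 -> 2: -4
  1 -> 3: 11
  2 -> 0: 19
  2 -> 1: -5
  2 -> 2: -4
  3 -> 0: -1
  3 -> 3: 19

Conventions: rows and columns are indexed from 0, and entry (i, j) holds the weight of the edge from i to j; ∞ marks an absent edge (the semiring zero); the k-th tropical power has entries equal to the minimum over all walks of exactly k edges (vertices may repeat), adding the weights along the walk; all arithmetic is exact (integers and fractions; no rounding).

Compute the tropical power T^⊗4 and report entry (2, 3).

T^⊗2:
  [-18, -7, -11, 1]
  [10, -9, -8, 13]
  [10, -9, -9, 6]
  [-10, 1, -3, 9]
T^⊗3:
  [-27, -16, -20, -8]
  [1, -13, -13, 2]
  [1, -14, -13, 2]
  [-19, -8, -12, 0]
T^⊗4:
  [-36, -25, -29, -17]
  [-8, -18, -17, -2]
  [-8, -18, -18, -3]
  [-28, -17, -21, -9]
Key observation: the optimum is the walk 2->1->2->1->3, with weight (-5) + (-4) + (-5) + 11 = -3.
Optimal value attained by: walk 2->1->2->1->3.
Answer: (T^⊗4)[2][3] = -3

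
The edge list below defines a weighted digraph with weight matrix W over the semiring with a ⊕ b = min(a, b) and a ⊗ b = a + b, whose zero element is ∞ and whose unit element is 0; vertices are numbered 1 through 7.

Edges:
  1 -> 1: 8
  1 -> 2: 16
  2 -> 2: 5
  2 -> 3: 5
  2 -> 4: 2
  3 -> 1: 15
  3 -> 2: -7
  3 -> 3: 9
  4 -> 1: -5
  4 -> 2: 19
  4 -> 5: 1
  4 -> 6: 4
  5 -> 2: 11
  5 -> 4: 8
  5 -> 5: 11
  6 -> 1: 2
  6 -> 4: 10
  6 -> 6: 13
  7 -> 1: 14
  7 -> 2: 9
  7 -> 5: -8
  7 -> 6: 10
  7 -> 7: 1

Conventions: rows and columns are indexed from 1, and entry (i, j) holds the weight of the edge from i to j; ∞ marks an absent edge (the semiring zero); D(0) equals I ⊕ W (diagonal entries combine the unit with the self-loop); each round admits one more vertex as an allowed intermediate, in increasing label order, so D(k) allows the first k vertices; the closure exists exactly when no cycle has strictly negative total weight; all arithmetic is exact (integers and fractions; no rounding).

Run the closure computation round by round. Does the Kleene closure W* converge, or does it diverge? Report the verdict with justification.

D(0):
  [0, 16, ∞, ∞, ∞, ∞, ∞]
  [∞, 0, 5, 2, ∞, ∞, ∞]
  [15, -7, 0, ∞, ∞, ∞, ∞]
  [-5, 19, ∞, 0, 1, 4, ∞]
  [∞, 11, ∞, 8, 0, ∞, ∞]
  [2, ∞, ∞, 10, ∞, 0, ∞]
  [14, 9, ∞, ∞, -8, 10, 0]
D(1):
  [0, 16, ∞, ∞, ∞, ∞, ∞]
  [∞, 0, 5, 2, ∞, ∞, ∞]
  [15, -7, 0, ∞, ∞, ∞, ∞]
  [-5, 11, ∞, 0, 1, 4, ∞]
  [∞, 11, ∞, 8, 0, ∞, ∞]
  [2, 18, ∞, 10, ∞, 0, ∞]
  [14, 9, ∞, ∞, -8, 10, 0]
Detection: at round 2, diagonal entry (3, 3) turns strictly negative.
Key observation: the cycle 3->2->3 has total weight (-7) + 5, which is strictly negative.
Answer: DIVERGES — negative cycle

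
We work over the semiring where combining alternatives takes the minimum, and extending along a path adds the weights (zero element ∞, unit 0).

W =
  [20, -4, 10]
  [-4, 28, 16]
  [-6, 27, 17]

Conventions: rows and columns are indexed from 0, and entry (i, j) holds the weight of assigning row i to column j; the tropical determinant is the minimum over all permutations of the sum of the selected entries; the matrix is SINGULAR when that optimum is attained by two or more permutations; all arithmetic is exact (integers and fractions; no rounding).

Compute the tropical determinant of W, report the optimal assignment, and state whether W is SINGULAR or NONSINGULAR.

σ = (0, 1, 2): 20 + 28 + 17 = 65
σ = (0, 2, 1): 20 + 16 + 27 = 63
σ = (1, 0, 2): (-4) + (-4) + 17 = 9
σ = (1, 2, 0): (-4) + 16 + (-6) = 6
σ = (2, 0, 1): 10 + (-4) + 27 = 33
σ = (2, 1, 0): 10 + 28 + (-6) = 32
Optimal value attained by: σ = (1, 2, 0).
Answer: det⊕(W) = 6; verdict: NONSINGULAR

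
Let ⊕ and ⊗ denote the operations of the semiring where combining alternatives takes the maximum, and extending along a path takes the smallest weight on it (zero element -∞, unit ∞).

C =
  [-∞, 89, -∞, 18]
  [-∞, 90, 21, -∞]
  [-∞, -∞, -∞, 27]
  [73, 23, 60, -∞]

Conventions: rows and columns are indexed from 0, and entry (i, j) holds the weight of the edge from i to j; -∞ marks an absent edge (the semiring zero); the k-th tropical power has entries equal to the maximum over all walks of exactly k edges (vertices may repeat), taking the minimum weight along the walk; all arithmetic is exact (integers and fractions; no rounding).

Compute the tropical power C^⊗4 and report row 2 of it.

C^⊗2:
  [18, 89, 21, -∞]
  [-∞, 90, 21, 21]
  [27, 23, 27, -∞]
  [-∞, 73, 21, 27]
C^⊗3:
  [-∞, 89, 21, 21]
  [21, 90, 21, 21]
  [-∞, 27, 21, 27]
  [27, 73, 27, 21]
C^⊗4:
  [21, 89, 21, 21]
  [21, 90, 21, 21]
  [27, 27, 27, 21]
  [21, 73, 21, 27]
Answer: row 2 of C^⊗4 = [27, 27, 27, 21]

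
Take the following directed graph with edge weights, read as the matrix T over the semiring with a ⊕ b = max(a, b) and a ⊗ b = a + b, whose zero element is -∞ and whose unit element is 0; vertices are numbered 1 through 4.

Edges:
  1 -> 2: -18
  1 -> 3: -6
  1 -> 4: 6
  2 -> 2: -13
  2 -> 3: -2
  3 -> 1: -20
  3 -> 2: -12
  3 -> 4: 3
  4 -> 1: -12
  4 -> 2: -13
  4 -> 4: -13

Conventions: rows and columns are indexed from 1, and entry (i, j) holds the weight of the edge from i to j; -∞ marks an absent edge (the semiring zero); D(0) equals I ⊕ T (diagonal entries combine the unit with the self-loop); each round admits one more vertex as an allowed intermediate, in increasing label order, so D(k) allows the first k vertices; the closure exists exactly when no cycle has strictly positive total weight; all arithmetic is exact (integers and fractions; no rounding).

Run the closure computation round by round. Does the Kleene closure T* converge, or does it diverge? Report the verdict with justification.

D(0):
  [0, -18, -6, 6]
  [-∞, 0, -2, -∞]
  [-20, -12, 0, 3]
  [-12, -13, -∞, 0]
D(1):
  [0, -18, -6, 6]
  [-∞, 0, -2, -∞]
  [-20, -12, 0, 3]
  [-12, -13, -18, 0]
D(2):
  [0, -18, -6, 6]
  [-∞, 0, -2, -∞]
  [-20, -12, 0, 3]
  [-12, -13, -15, 0]
D(3):
  [0, -18, -6, 6]
  [-22, 0, -2, 1]
  [-20, -12, 0, 3]
  [-12, -13, -15, 0]
D(4):
  [0, -7, -6, 6]
  [-11, 0, -2, 1]
  [-9, -10, 0, 3]
  [-12, -13, -15, 0]
Key observation: every diagonal entry stays at the unit through all rounds, so no improving cycle exists.
Answer: CONVERGES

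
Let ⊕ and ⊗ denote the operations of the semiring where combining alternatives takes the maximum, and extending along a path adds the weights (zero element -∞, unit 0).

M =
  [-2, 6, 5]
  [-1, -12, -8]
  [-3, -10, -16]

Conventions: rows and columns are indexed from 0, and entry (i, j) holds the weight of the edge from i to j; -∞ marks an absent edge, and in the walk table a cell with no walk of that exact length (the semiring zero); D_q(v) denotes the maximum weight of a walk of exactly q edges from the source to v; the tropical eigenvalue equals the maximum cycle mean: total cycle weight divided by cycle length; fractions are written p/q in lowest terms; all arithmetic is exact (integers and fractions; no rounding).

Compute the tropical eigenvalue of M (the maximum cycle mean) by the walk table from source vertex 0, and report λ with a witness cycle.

q=0: [0, -∞, -∞]
q=1: [-2, 6, 5]
q=2: [5, 4, 3]
q=3: [3, 11, 10]
Optimal cycle mean attained by: cycle 0->1->0, total 6 + (-1), length 2.
Answer: λ = 5/2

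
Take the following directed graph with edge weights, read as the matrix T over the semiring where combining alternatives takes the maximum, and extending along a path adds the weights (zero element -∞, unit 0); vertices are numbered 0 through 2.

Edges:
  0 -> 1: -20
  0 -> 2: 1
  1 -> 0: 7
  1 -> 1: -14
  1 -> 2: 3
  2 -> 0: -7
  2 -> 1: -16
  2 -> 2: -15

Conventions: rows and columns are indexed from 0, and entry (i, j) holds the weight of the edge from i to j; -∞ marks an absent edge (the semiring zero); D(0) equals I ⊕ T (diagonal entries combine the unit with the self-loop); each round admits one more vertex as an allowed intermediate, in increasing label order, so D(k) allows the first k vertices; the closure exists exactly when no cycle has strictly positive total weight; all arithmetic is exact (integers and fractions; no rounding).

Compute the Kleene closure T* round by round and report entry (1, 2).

D(0):
  [0, -20, 1]
  [7, 0, 3]
  [-7, -16, 0]
D(1):
  [0, -20, 1]
  [7, 0, 8]
  [-7, -16, 0]
D(2):
  [0, -20, 1]
  [7, 0, 8]
  [-7, -16, 0]
D(3):
  [0, -15, 1]
  [7, 0, 8]
  [-7, -16, 0]
Answer: T*[1][2] = 8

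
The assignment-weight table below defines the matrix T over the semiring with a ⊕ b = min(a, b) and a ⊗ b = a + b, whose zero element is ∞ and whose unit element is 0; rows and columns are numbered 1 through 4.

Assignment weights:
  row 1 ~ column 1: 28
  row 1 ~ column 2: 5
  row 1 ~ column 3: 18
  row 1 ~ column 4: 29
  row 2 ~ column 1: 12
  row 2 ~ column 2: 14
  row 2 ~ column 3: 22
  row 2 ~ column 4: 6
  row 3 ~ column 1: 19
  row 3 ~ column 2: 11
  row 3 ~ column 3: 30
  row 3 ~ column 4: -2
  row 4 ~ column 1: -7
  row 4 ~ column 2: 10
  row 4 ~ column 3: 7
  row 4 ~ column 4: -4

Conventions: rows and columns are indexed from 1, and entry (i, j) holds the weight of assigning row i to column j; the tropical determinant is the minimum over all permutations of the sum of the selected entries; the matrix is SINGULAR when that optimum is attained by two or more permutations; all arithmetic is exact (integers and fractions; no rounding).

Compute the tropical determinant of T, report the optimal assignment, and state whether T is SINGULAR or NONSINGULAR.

σ = (1, 2, 3, 4): 28 + 14 + 30 + (-4) = 68
σ = (1, 2, 4, 3): 28 + 14 + (-2) + 7 = 47
σ = (1, 3, 2, 4): 28 + 22 + 11 + (-4) = 57
σ = (1, 3, 4, 2): 28 + 22 + (-2) + 10 = 58
σ = (1, 4, 2, 3): 28 + 6 + 11 + 7 = 52
σ = (1, 4, 3, 2): 28 + 6 + 30 + 10 = 74
σ = (2, 1, 3, 4): 5 + 12 + 30 + (-4) = 43
σ = (2, 1, 4, 3): 5 + 12 + (-2) + 7 = 22
σ = (2, 3, 1, 4): 5 + 22 + 19 + (-4) = 42
σ = (2, 3, 4, 1): 5 + 22 + (-2) + (-7) = 18
σ = (2, 4, 1, 3): 5 + 6 + 19 + 7 = 37
σ = (2, 4, 3, 1): 5 + 6 + 30 + (-7) = 34
σ = (3, 1, 2, 4): 18 + 12 + 11 + (-4) = 37
σ = (3, 1, 4, 2): 18 + 12 + (-2) + 10 = 38
σ = (3, 2, 1, 4): 18 + 14 + 19 + (-4) = 47
σ = (3, 2, 4, 1): 18 + 14 + (-2) + (-7) = 23
σ = (3, 4, 1, 2): 18 + 6 + 19 + 10 = 53
σ = (3, 4, 2, 1): 18 + 6 + 11 + (-7) = 28
σ = (4, 1, 2, 3): 29 + 12 + 11 + 7 = 59
σ = (4, 1, 3, 2): 29 + 12 + 30 + 10 = 81
σ = (4, 2, 1, 3): 29 + 14 + 19 + 7 = 69
σ = (4, 2, 3, 1): 29 + 14 + 30 + (-7) = 66
σ = (4, 3, 1, 2): 29 + 22 + 19 + 10 = 80
σ = (4, 3, 2, 1): 29 + 22 + 11 + (-7) = 55
Optimal value attained by: σ = (2, 3, 4, 1).
Answer: det⊕(T) = 18; verdict: NONSINGULAR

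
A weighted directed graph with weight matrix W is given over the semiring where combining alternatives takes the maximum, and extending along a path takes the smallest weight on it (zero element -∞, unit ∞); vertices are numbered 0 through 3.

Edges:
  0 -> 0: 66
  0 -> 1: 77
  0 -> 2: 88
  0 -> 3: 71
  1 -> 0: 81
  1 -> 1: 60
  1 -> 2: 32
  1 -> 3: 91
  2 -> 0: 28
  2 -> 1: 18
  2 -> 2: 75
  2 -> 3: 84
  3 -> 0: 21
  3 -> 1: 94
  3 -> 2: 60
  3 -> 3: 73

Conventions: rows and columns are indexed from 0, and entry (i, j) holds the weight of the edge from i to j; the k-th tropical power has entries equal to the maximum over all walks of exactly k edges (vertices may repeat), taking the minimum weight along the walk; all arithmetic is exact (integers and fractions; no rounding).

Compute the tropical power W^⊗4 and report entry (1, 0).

W^⊗2:
  [77, 71, 75, 84]
  [66, 91, 81, 73]
  [28, 84, 75, 75]
  [81, 73, 60, 91]
W^⊗3:
  [71, 84, 77, 75]
  [81, 73, 75, 91]
  [81, 75, 75, 84]
  [73, 91, 81, 73]
W^⊗4:
  [81, 75, 75, 84]
  [73, 91, 81, 75]
  [75, 84, 81, 75]
  [81, 73, 75, 91]
Key observation: the optimum is the walk 1->3->3->1->0, with weight 91 min 73 min 94 min 81 = 73.
Optimal value attained by: walk 1->3->3->1->0.
Answer: (W^⊗4)[1][0] = 73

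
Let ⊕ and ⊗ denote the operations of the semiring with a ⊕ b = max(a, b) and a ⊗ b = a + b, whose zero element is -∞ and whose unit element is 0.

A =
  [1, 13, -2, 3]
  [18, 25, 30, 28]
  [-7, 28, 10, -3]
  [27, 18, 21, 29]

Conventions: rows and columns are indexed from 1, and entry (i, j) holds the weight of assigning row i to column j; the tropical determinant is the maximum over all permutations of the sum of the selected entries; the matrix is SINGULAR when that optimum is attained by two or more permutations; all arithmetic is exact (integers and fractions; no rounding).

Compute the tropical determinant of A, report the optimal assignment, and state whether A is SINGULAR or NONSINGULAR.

σ = (1, 2, 3, 4): 1 + 25 + 10 + 29 = 65
σ = (1, 2, 4, 3): 1 + 25 + (-3) + 21 = 44
σ = (1, 3, 2, 4): 1 + 30 + 28 + 29 = 88
σ = (1, 3, 4, 2): 1 + 30 + (-3) + 18 = 46
σ = (1, 4, 2, 3): 1 + 28 + 28 + 21 = 78
σ = (1, 4, 3, 2): 1 + 28 + 10 + 18 = 57
σ = (2, 1, 3, 4): 13 + 18 + 10 + 29 = 70
σ = (2, 1, 4, 3): 13 + 18 + (-3) + 21 = 49
σ = (2, 3, 1, 4): 13 + 30 + (-7) + 29 = 65
σ = (2, 3, 4, 1): 13 + 30 + (-3) + 27 = 67
σ = (2, 4, 1, 3): 13 + 28 + (-7) + 21 = 55
σ = (2, 4, 3, 1): 13 + 28 + 10 + 27 = 78
σ = (3, 1, 2, 4): (-2) + 18 + 28 + 29 = 73
σ = (3, 1, 4, 2): (-2) + 18 + (-3) + 18 = 31
σ = (3, 2, 1, 4): (-2) + 25 + (-7) + 29 = 45
σ = (3, 2, 4, 1): (-2) + 25 + (-3) + 27 = 47
σ = (3, 4, 1, 2): (-2) + 28 + (-7) + 18 = 37
σ = (3, 4, 2, 1): (-2) + 28 + 28 + 27 = 81
σ = (4, 1, 2, 3): 3 + 18 + 28 + 21 = 70
σ = (4, 1, 3, 2): 3 + 18 + 10 + 18 = 49
σ = (4, 2, 1, 3): 3 + 25 + (-7) + 21 = 42
σ = (4, 2, 3, 1): 3 + 25 + 10 + 27 = 65
σ = (4, 3, 1, 2): 3 + 30 + (-7) + 18 = 44
σ = (4, 3, 2, 1): 3 + 30 + 28 + 27 = 88
Optimal value attained by: σ = (1, 3, 2, 4).
Answer: det⊕(A) = 88; verdict: SINGULAR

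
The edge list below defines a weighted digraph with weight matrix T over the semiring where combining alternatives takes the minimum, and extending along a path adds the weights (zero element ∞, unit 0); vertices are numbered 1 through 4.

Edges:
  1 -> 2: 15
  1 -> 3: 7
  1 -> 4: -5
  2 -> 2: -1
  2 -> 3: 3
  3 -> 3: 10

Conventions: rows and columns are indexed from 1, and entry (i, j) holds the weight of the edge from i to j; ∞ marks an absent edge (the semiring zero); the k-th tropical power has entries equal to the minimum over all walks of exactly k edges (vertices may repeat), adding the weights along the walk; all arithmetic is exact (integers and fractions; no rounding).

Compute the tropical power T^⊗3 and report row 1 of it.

T^⊗2:
  [∞, 14, 17, ∞]
  [∞, -2, 2, ∞]
  [∞, ∞, 20, ∞]
  [∞, ∞, ∞, ∞]
T^⊗3:
  [∞, 13, 17, ∞]
  [∞, -3, 1, ∞]
  [∞, ∞, 30, ∞]
  [∞, ∞, ∞, ∞]
Answer: row 1 of T^⊗3 = [∞, 13, 17, ∞]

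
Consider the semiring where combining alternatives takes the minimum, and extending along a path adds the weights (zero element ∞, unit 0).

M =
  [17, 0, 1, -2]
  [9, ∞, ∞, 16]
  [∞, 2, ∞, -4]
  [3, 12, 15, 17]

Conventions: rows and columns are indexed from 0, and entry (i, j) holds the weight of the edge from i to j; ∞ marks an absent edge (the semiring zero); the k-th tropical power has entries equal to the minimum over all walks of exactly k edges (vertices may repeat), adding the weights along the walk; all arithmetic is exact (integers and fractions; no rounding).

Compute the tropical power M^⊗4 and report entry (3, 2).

M^⊗2:
  [1, 3, 13, -3]
  [19, 9, 10, 7]
  [-1, 8, 11, 13]
  [20, 3, 4, 1]
M^⊗3:
  [0, 1, 2, -1]
  [10, 12, 20, 6]
  [16, -1, 0, -3]
  [4, 6, 16, 0]
M^⊗4:
  [2, 0, 1, -2]
  [9, 10, 11, 8]
  [0, 2, 12, -4]
  [3, 4, 5, 2]
Key observation: the optimum is the walk 3->0->3->0->2, with weight 3 + (-2) + 3 + 1 = 5.
Optimal value attained by: walk 3->0->3->0->2.
Answer: (M^⊗4)[3][2] = 5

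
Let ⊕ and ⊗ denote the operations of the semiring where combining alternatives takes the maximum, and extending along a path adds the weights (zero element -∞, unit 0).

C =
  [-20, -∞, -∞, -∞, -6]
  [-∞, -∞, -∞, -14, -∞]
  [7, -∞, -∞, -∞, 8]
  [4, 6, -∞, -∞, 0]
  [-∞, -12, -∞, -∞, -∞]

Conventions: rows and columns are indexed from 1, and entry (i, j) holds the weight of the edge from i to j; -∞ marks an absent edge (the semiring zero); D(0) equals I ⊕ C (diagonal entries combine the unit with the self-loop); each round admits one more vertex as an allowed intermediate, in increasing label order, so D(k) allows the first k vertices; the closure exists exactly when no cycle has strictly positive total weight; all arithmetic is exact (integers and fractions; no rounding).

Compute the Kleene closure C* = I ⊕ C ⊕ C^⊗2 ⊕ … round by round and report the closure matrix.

D(0):
  [0, -∞, -∞, -∞, -6]
  [-∞, 0, -∞, -14, -∞]
  [7, -∞, 0, -∞, 8]
  [4, 6, -∞, 0, 0]
  [-∞, -12, -∞, -∞, 0]
D(1):
  [0, -∞, -∞, -∞, -6]
  [-∞, 0, -∞, -14, -∞]
  [7, -∞, 0, -∞, 8]
  [4, 6, -∞, 0, 0]
  [-∞, -12, -∞, -∞, 0]
D(2):
  [0, -∞, -∞, -∞, -6]
  [-∞, 0, -∞, -14, -∞]
  [7, -∞, 0, -∞, 8]
  [4, 6, -∞, 0, 0]
  [-∞, -12, -∞, -26, 0]
D(3):
  [0, -∞, -∞, -∞, -6]
  [-∞, 0, -∞, -14, -∞]
  [7, -∞, 0, -∞, 8]
  [4, 6, -∞, 0, 0]
  [-∞, -12, -∞, -26, 0]
D(4):
  [0, -∞, -∞, -∞, -6]
  [-10, 0, -∞, -14, -14]
  [7, -∞, 0, -∞, 8]
  [4, 6, -∞, 0, 0]
  [-22, -12, -∞, -26, 0]
D(5):
  [0, -18, -∞, -32, -6]
  [-10, 0, -∞, -14, -14]
  [7, -4, 0, -18, 8]
  [4, 6, -∞, 0, 0]
  [-22, -12, -∞, -26, 0]
Answer: C* = [[0, -18, -∞, -32, -6], [-10, 0, -∞, -14, -14], [7, -4, 0, -18, 8], [4, 6, -∞, 0, 0], [-22, -12, -∞, -26, 0]]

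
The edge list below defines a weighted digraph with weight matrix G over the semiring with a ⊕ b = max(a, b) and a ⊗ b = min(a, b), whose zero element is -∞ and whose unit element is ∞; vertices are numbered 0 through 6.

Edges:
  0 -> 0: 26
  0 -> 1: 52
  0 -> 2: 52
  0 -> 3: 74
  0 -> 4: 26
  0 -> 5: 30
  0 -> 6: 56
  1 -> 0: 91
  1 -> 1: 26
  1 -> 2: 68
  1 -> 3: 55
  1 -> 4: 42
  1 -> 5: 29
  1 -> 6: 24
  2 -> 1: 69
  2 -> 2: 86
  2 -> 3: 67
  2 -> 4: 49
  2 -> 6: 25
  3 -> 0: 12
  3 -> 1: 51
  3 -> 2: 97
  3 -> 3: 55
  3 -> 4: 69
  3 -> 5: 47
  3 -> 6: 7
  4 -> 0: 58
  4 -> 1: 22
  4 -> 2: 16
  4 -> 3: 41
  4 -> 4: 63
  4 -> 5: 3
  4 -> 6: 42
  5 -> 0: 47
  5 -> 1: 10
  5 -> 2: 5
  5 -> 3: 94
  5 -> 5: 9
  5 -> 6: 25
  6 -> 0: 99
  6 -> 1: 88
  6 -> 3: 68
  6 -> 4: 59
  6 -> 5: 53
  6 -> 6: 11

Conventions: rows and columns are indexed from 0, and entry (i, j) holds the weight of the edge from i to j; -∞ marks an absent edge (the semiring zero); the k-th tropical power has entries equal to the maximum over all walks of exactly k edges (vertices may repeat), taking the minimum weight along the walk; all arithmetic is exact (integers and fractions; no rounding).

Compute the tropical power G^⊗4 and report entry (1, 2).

G^⊗2:
  [56, 56, 74, 56, 69, 53, 26]
  [42, 68, 68, 74, 55, 47, 56]
  [69, 69, 86, 67, 67, 47, 42]
  [58, 69, 86, 67, 63, 47, 42]
  [58, 52, 52, 58, 63, 42, 56]
  [26, 51, 94, 55, 69, 47, 47]
  [88, 52, 68, 74, 68, 47, 56]
G^⊗3:
  [58, 69, 74, 67, 63, 47, 56]
  [68, 68, 74, 67, 69, 53, 42]
  [69, 69, 86, 69, 67, 47, 56]
  [69, 69, 86, 67, 67, 47, 56]
  [58, 56, 58, 58, 63, 53, 56]
  [58, 69, 86, 67, 63, 47, 42]
  [58, 68, 74, 74, 69, 53, 56]
G^⊗4:
  [69, 69, 74, 67, 67, 53, 56]
  [68, 69, 74, 68, 67, 47, 56]
  [69, 69, 86, 69, 69, 53, 56]
  [69, 69, 86, 69, 67, 53, 56]
  [58, 58, 58, 58, 63, 53, 56]
  [69, 69, 86, 67, 67, 47, 56]
  [68, 69, 74, 67, 69, 53, 56]
Key observation: the optimum is the walk 1->0->3->2->2, with weight 91 min 74 min 97 min 86 = 74.
Optimal value attained by: walk 1->0->3->2->2.
Answer: (G^⊗4)[1][2] = 74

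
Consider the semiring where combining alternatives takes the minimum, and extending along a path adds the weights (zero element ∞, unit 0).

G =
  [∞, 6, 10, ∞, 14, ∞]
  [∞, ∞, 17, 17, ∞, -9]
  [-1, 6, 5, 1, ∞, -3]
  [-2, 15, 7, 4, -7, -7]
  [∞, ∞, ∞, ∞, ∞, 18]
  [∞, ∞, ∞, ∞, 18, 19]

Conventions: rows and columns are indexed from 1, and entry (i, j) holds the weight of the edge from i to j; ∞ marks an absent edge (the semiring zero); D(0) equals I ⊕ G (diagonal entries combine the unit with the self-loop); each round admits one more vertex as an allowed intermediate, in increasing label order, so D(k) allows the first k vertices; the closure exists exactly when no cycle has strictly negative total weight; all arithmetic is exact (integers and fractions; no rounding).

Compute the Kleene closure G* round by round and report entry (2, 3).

D(0):
  [0, 6, 10, ∞, 14, ∞]
  [∞, 0, 17, 17, ∞, -9]
  [-1, 6, 0, 1, ∞, -3]
  [-2, 15, 7, 0, -7, -7]
  [∞, ∞, ∞, ∞, 0, 18]
  [∞, ∞, ∞, ∞, 18, 0]
D(1):
  [0, 6, 10, ∞, 14, ∞]
  [∞, 0, 17, 17, ∞, -9]
  [-1, 5, 0, 1, 13, -3]
  [-2, 4, 7, 0, -7, -7]
  [∞, ∞, ∞, ∞, 0, 18]
  [∞, ∞, ∞, ∞, 18, 0]
D(2):
  [0, 6, 10, 23, 14, -3]
  [∞, 0, 17, 17, ∞, -9]
  [-1, 5, 0, 1, 13, -4]
  [-2, 4, 7, 0, -7, -7]
  [∞, ∞, ∞, ∞, 0, 18]
  [∞, ∞, ∞, ∞, 18, 0]
D(3):
  [0, 6, 10, 11, 14, -3]
  [16, 0, 17, 17, 30, -9]
  [-1, 5, 0, 1, 13, -4]
  [-2, 4, 7, 0, -7, -7]
  [∞, ∞, ∞, ∞, 0, 18]
  [∞, ∞, ∞, ∞, 18, 0]
D(4):
  [0, 6, 10, 11, 4, -3]
  [15, 0, 17, 17, 10, -9]
  [-1, 5, 0, 1, -6, -6]
  [-2, 4, 7, 0, -7, -7]
  [∞, ∞, ∞, ∞, 0, 18]
  [∞, ∞, ∞, ∞, 18, 0]
D(5):
  [0, 6, 10, 11, 4, -3]
  [15, 0, 17, 17, 10, -9]
  [-1, 5, 0, 1, -6, -6]
  [-2, 4, 7, 0, -7, -7]
  [∞, ∞, ∞, ∞, 0, 18]
  [∞, ∞, ∞, ∞, 18, 0]
D(6):
  [0, 6, 10, 11, 4, -3]
  [15, 0, 17, 17, 9, -9]
  [-1, 5, 0, 1, -6, -6]
  [-2, 4, 7, 0, -7, -7]
  [∞, ∞, ∞, ∞, 0, 18]
  [∞, ∞, ∞, ∞, 18, 0]
Answer: G*[2][3] = 17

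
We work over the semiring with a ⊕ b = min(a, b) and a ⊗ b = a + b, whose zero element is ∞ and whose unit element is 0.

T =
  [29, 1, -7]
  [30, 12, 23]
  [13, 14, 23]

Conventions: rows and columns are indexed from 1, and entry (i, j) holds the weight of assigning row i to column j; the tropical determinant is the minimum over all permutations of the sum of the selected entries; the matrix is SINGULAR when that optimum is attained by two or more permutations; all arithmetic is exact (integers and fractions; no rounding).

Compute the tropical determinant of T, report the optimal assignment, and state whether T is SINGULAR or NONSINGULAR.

σ = (1, 2, 3): 29 + 12 + 23 = 64
σ = (1, 3, 2): 29 + 23 + 14 = 66
σ = (2, 1, 3): 1 + 30 + 23 = 54
σ = (2, 3, 1): 1 + 23 + 13 = 37
σ = (3, 1, 2): (-7) + 30 + 14 = 37
σ = (3, 2, 1): (-7) + 12 + 13 = 18
Optimal value attained by: σ = (3, 2, 1).
Answer: det⊕(T) = 18; verdict: NONSINGULAR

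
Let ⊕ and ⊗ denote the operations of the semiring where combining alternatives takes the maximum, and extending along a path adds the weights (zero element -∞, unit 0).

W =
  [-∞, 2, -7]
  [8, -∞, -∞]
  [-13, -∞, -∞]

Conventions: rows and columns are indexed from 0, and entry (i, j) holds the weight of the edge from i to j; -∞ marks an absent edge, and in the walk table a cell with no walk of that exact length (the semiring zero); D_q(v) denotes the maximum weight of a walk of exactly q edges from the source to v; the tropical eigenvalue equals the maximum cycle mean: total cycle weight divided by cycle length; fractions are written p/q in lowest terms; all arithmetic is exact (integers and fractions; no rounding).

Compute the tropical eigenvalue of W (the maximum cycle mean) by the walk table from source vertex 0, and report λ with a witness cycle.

q=0: [0, -∞, -∞]
q=1: [-∞, 2, -7]
q=2: [10, -∞, -∞]
q=3: [-∞, 12, 3]
Optimal cycle mean attained by: cycle 0->1->0, total 2 + 8, length 2.
Answer: λ = 5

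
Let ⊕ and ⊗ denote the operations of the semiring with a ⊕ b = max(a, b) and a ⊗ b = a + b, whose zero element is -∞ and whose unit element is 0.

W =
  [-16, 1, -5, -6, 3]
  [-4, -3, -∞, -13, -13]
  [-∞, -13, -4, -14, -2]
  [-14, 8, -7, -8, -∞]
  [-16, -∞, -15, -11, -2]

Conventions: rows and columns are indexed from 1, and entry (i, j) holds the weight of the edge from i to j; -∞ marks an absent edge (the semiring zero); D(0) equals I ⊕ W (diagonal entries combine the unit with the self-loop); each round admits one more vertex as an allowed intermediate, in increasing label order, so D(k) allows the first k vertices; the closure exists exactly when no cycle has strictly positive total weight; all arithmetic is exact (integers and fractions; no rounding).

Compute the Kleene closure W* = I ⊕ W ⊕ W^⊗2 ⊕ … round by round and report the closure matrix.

D(0):
  [0, 1, -5, -6, 3]
  [-4, 0, -∞, -13, -13]
  [-∞, -13, 0, -14, -2]
  [-14, 8, -7, 0, -∞]
  [-16, -∞, -15, -11, 0]
D(1):
  [0, 1, -5, -6, 3]
  [-4, 0, -9, -10, -1]
  [-∞, -13, 0, -14, -2]
  [-14, 8, -7, 0, -11]
  [-16, -15, -15, -11, 0]
D(2):
  [0, 1, -5, -6, 3]
  [-4, 0, -9, -10, -1]
  [-17, -13, 0, -14, -2]
  [4, 8, -1, 0, 7]
  [-16, -15, -15, -11, 0]
D(3):
  [0, 1, -5, -6, 3]
  [-4, 0, -9, -10, -1]
  [-17, -13, 0, -14, -2]
  [4, 8, -1, 0, 7]
  [-16, -15, -15, -11, 0]
D(4):
  [0, 2, -5, -6, 3]
  [-4, 0, -9, -10, -1]
  [-10, -6, 0, -14, -2]
  [4, 8, -1, 0, 7]
  [-7, -3, -12, -11, 0]
D(5):
  [0, 2, -5, -6, 3]
  [-4, 0, -9, -10, -1]
  [-9, -5, 0, -13, -2]
  [4, 8, -1, 0, 7]
  [-7, -3, -12, -11, 0]
Answer: W* = [[0, 2, -5, -6, 3], [-4, 0, -9, -10, -1], [-9, -5, 0, -13, -2], [4, 8, -1, 0, 7], [-7, -3, -12, -11, 0]]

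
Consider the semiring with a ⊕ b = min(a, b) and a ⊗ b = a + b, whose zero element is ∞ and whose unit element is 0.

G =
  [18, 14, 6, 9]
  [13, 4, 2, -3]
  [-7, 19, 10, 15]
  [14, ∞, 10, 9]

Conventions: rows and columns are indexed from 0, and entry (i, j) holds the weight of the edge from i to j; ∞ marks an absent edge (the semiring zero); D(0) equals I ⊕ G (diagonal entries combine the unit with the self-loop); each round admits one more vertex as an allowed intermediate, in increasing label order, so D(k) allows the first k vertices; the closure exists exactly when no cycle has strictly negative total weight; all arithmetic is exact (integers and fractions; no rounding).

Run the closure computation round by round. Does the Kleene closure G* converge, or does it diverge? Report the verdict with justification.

D(0):
  [0, 14, 6, 9]
  [13, 0, 2, -3]
  [-7, 19, 0, 15]
  [14, ∞, 10, 0]
Detection: at round 1, diagonal entry (2, 2) turns strictly negative.
Key observation: the cycle 2->0->2 has total weight (-7) + 6, which is strictly negative.
Answer: DIVERGES — negative cycle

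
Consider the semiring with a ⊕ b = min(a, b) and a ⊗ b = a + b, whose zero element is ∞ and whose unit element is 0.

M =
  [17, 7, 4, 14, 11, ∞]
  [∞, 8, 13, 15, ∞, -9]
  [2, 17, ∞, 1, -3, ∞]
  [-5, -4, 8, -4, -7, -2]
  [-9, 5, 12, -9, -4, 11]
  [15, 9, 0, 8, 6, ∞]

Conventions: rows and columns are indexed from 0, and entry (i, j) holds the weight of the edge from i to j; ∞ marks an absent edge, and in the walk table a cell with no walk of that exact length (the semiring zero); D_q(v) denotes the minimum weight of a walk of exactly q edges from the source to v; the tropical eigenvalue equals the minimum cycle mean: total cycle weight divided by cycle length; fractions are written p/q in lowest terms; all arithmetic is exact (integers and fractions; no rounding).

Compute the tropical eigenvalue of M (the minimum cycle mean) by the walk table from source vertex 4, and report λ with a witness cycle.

q=0: [∞, ∞, ∞, ∞, 0, ∞]
q=1: [-9, 5, 12, -9, -4, 11]
q=2: [-14, -13, -5, -13, -16, -11]
q=3: [-25, -17, -11, -25, -20, -22]
q=4: [-30, -29, -22, -29, -32, -27]
q=5: [-41, -33, -27, -41, -36, -38]
q=6: [-46, -45, -38, -45, -48, -43]
Optimal cycle mean attained by: cycle 3->4->3, total (-7) + (-9), length 2.
Answer: λ = -8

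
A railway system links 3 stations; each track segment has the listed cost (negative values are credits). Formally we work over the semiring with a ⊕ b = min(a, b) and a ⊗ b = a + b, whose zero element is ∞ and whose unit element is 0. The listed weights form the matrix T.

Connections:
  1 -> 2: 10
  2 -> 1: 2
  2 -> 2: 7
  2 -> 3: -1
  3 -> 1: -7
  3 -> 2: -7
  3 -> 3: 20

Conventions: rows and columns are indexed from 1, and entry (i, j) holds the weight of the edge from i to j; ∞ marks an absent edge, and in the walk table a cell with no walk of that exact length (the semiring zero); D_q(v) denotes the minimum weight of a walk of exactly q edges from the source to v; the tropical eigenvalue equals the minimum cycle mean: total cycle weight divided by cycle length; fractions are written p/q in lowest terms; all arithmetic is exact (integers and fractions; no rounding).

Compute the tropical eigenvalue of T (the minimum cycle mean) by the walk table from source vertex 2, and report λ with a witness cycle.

q=0: [∞, 0, ∞]
q=1: [2, 7, -1]
q=2: [-8, -8, 6]
q=3: [-6, -1, -9]
Optimal cycle mean attained by: cycle 2->3->2, total (-1) + (-7), length 2.
Answer: λ = -4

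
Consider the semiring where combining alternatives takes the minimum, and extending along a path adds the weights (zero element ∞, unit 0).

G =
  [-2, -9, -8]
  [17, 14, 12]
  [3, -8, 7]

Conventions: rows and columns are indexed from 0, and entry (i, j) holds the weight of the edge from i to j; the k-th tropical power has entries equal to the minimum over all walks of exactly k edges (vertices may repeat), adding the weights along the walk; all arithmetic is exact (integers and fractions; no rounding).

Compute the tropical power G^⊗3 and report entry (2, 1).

G^⊗2:
  [-5, -16, -10]
  [15, 4, 9]
  [1, -6, -5]
G^⊗3:
  [-7, -18, -13]
  [12, 1, 7]
  [-2, -13, -7]
Key observation: the optimum is the walk 2->0->2->1, with weight 3 + (-8) + (-8) = -13.
Optimal value attained by: walk 2->0->2->1.
Answer: (G^⊗3)[2][1] = -13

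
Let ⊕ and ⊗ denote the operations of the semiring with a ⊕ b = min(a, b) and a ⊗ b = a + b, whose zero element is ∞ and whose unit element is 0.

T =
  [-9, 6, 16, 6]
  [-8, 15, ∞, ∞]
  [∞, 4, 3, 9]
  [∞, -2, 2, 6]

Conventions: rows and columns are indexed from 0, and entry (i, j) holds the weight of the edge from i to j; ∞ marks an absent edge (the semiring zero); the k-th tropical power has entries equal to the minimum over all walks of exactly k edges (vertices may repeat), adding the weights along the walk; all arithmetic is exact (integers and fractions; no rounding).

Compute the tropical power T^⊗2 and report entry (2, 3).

T^⊗2:
  [-18, -3, 7, -3]
  [-17, -2, 8, -2]
  [-4, 7, 6, 12]
  [-10, 4, 5, 11]
Key observation: the optimum is the walk 2->2->3, with weight 3 + 9 = 12.
Optimal value attained by: walk 2->2->3.
Answer: (T^⊗2)[2][3] = 12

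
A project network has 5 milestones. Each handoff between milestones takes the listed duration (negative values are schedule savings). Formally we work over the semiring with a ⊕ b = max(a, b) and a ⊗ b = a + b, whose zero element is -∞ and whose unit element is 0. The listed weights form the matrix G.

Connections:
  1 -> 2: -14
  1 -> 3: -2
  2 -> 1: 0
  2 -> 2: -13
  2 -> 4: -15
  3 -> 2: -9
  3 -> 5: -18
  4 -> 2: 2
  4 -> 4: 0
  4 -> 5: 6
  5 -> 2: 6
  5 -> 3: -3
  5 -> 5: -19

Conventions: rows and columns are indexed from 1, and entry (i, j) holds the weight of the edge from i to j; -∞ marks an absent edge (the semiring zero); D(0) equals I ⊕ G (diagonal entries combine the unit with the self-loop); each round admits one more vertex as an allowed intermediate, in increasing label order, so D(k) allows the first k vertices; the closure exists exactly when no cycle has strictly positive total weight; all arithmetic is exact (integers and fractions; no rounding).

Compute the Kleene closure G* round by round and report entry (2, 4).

D(0):
  [0, -14, -2, -∞, -∞]
  [0, 0, -∞, -15, -∞]
  [-∞, -9, 0, -∞, -18]
  [-∞, 2, -∞, 0, 6]
  [-∞, 6, -3, -∞, 0]
D(1):
  [0, -14, -2, -∞, -∞]
  [0, 0, -2, -15, -∞]
  [-∞, -9, 0, -∞, -18]
  [-∞, 2, -∞, 0, 6]
  [-∞, 6, -3, -∞, 0]
D(2):
  [0, -14, -2, -29, -∞]
  [0, 0, -2, -15, -∞]
  [-9, -9, 0, -24, -18]
  [2, 2, 0, 0, 6]
  [6, 6, 4, -9, 0]
D(3):
  [0, -11, -2, -26, -20]
  [0, 0, -2, -15, -20]
  [-9, -9, 0, -24, -18]
  [2, 2, 0, 0, 6]
  [6, 6, 4, -9, 0]
D(4):
  [0, -11, -2, -26, -20]
  [0, 0, -2, -15, -9]
  [-9, -9, 0, -24, -18]
  [2, 2, 0, 0, 6]
  [6, 6, 4, -9, 0]
D(5):
  [0, -11, -2, -26, -20]
  [0, 0, -2, -15, -9]
  [-9, -9, 0, -24, -18]
  [12, 12, 10, 0, 6]
  [6, 6, 4, -9, 0]
Answer: G*[2][4] = -15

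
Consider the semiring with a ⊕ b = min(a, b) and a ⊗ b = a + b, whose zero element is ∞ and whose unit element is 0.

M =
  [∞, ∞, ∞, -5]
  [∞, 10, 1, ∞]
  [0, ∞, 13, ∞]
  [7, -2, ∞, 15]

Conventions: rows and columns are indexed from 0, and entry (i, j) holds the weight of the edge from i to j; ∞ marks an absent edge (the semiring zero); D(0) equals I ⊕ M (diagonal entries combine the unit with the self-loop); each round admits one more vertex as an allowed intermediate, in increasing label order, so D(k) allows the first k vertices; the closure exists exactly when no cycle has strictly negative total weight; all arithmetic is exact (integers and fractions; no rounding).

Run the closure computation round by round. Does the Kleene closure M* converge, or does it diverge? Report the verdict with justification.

D(0):
  [0, ∞, ∞, -5]
  [∞, 0, 1, ∞]
  [0, ∞, 0, ∞]
  [7, -2, ∞, 0]
D(1):
  [0, ∞, ∞, -5]
  [∞, 0, 1, ∞]
  [0, ∞, 0, -5]
  [7, -2, ∞, 0]
D(2):
  [0, ∞, ∞, -5]
  [∞, 0, 1, ∞]
  [0, ∞, 0, -5]
  [7, -2, -1, 0]
Detection: at round 3, diagonal entry (3, 3) turns strictly negative.
Key observation: the cycle 3->1->2->0->3 has total weight (-2) + 1 + 0 + (-5), which is strictly negative.
Answer: DIVERGES — negative cycle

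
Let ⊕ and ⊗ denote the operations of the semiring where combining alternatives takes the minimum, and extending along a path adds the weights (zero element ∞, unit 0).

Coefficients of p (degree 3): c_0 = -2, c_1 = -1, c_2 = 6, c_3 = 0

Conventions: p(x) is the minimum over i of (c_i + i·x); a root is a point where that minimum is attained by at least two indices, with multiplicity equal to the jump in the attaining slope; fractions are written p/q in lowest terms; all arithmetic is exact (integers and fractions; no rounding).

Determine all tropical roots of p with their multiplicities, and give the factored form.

hull edge (i=0, c=-2) to (i=3, c=0): slope 2/3, span 3
Factored form: p(x) = 0 ⊗ (x ⊕ (-2/3)) ⊗ (x ⊕ (-2/3)) ⊗ (x ⊕ (-2/3))
Answer: roots = -2/3 (mult 3)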